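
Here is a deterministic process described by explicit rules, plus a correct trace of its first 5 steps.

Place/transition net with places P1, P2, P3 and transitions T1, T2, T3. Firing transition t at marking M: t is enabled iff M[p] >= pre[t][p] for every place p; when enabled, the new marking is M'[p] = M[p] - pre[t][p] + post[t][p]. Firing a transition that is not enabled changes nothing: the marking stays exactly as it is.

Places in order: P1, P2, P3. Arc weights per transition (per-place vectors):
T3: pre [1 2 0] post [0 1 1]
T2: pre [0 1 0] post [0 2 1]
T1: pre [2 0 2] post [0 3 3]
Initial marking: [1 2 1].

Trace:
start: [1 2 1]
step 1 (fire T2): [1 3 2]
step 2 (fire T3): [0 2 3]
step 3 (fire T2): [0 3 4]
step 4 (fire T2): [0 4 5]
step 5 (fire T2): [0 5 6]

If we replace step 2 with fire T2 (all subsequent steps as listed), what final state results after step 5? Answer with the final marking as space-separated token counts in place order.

1 7 6

(re-executing from step 2 with the substitution; state before step 2: [1 3 2])
step 2 (fire T2): [1 4 3]
step 3 (fire T2): [1 5 4]
step 4 (fire T2): [1 6 5]
step 5 (fire T2): [1 7 6]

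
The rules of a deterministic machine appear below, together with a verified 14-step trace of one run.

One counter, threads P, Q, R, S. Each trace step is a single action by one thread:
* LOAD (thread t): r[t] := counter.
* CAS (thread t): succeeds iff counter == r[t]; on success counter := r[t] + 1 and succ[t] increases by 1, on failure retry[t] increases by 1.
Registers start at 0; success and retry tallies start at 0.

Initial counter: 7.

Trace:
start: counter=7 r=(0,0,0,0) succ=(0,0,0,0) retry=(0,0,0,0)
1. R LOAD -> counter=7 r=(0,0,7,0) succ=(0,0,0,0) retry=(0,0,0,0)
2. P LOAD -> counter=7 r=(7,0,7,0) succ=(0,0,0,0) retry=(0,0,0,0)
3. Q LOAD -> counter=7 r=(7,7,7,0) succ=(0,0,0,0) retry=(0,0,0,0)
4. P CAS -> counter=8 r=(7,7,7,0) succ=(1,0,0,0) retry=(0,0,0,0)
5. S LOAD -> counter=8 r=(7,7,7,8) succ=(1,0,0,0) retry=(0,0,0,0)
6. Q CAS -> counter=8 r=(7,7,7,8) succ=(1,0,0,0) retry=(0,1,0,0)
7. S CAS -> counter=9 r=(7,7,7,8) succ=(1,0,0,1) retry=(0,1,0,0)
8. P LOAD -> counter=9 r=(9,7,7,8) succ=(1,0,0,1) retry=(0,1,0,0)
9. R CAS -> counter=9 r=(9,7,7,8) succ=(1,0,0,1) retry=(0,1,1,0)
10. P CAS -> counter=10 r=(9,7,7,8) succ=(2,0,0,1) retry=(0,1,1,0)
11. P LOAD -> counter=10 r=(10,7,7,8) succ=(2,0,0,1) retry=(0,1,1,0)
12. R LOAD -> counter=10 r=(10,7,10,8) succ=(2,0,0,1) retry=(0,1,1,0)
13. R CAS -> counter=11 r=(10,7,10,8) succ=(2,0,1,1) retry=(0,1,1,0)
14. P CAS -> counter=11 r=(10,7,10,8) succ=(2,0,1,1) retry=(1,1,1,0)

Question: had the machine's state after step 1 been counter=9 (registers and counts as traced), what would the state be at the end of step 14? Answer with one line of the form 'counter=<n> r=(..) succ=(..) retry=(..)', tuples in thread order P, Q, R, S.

counter=13 r=(12,9,12,10) succ=(2,0,1,1) retry=(1,1,1,0)

state after step 1 := counter=9 r=(0,0,7,0) succ=(0,0,0,0) retry=(0,0,0,0)
2. P LOAD -> counter=9 r=(9,0,7,0) succ=(0,0,0,0) retry=(0,0,0,0)
3. Q LOAD -> counter=9 r=(9,9,7,0) succ=(0,0,0,0) retry=(0,0,0,0)
4. P CAS -> counter=10 r=(9,9,7,0) succ=(1,0,0,0) retry=(0,0,0,0)
5. S LOAD -> counter=10 r=(9,9,7,10) succ=(1,0,0,0) retry=(0,0,0,0)
6. Q CAS -> counter=10 r=(9,9,7,10) succ=(1,0,0,0) retry=(0,1,0,0)
7. S CAS -> counter=11 r=(9,9,7,10) succ=(1,0,0,1) retry=(0,1,0,0)
8. P LOAD -> counter=11 r=(11,9,7,10) succ=(1,0,0,1) retry=(0,1,0,0)
9. R CAS -> counter=11 r=(11,9,7,10) succ=(1,0,0,1) retry=(0,1,1,0)
10. P CAS -> counter=12 r=(11,9,7,10) succ=(2,0,0,1) retry=(0,1,1,0)
11. P LOAD -> counter=12 r=(12,9,7,10) succ=(2,0,0,1) retry=(0,1,1,0)
12. R LOAD -> counter=12 r=(12,9,12,10) succ=(2,0,0,1) retry=(0,1,1,0)
13. R CAS -> counter=13 r=(12,9,12,10) succ=(2,0,1,1) retry=(0,1,1,0)
14. P CAS -> counter=13 r=(12,9,12,10) succ=(2,0,1,1) retry=(1,1,1,0)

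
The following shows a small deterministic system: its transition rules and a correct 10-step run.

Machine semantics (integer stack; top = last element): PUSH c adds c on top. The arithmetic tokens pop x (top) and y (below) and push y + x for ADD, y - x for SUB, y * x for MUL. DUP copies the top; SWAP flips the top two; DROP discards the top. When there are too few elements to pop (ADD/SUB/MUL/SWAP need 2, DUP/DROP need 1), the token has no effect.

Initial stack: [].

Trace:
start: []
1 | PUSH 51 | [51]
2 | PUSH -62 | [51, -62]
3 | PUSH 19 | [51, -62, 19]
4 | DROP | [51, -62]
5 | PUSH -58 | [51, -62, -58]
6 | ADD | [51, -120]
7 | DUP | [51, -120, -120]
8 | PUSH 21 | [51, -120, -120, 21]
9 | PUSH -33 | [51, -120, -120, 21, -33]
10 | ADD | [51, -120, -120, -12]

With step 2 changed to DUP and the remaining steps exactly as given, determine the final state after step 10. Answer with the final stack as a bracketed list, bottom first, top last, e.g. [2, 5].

(re-executing from step 2 with the substitution; state before step 2: [51])
2 | DUP | [51, 51]
3 | PUSH 19 | [51, 51, 19]
4 | DROP | [51, 51]
5 | PUSH -58 | [51, 51, -58]
6 | ADD | [51, -7]
7 | DUP | [51, -7, -7]
8 | PUSH 21 | [51, -7, -7, 21]
9 | PUSH -33 | [51, -7, -7, 21, -33]
10 | ADD | [51, -7, -7, -12]

[51, -7, -7, -12]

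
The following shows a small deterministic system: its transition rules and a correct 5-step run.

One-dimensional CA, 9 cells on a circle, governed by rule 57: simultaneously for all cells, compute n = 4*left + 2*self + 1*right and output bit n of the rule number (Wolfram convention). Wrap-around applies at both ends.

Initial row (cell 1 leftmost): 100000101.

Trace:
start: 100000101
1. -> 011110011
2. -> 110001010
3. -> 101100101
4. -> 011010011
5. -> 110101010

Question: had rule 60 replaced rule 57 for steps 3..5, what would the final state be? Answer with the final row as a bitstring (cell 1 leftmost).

(re-executing steps 3..5 under rule 60; state before step 3: 110001010)
3. -> 101001111
4. -> 011101000
5. -> 010011100

010011100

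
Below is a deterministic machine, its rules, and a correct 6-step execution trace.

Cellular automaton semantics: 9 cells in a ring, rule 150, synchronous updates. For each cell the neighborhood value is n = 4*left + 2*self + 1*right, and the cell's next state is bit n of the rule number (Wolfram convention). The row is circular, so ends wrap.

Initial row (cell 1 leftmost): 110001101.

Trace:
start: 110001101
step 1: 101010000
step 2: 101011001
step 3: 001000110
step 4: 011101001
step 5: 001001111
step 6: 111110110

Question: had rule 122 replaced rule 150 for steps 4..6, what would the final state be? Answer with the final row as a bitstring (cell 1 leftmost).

110111111

(re-executing steps 4..6 under rule 122; state before step 4: 001000110)
step 4: 010101111
step 5: 101011001
step 6: 110111111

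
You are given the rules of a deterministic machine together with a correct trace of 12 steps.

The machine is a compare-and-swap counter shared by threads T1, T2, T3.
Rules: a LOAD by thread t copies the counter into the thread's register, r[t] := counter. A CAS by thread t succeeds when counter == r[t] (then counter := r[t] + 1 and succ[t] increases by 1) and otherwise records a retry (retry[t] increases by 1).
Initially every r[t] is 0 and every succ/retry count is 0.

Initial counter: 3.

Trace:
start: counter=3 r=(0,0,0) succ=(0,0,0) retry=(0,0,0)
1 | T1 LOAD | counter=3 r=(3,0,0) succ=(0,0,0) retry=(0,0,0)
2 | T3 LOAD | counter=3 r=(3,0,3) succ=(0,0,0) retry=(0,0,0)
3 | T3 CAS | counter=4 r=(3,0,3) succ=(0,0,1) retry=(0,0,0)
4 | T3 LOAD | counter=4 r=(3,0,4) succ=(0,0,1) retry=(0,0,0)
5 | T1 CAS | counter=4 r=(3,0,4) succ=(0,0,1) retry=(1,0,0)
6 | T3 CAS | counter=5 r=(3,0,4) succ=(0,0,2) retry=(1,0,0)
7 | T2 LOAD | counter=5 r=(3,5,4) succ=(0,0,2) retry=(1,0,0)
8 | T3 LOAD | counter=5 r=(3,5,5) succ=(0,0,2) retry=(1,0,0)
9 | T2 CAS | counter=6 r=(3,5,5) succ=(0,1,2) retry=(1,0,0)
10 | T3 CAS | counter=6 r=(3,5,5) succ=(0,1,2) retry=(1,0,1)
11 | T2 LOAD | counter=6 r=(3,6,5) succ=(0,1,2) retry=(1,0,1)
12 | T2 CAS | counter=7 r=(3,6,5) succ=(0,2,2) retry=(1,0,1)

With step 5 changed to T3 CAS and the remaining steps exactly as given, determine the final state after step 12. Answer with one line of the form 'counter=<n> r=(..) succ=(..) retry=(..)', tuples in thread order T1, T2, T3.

(re-executing from step 5 with the substitution; state before step 5: counter=4 r=(3,0,4) succ=(0,0,1) retry=(0,0,0))
5 | T3 CAS | counter=5 r=(3,0,4) succ=(0,0,2) retry=(0,0,0)
6 | T3 CAS | counter=5 r=(3,0,4) succ=(0,0,2) retry=(0,0,1)
7 | T2 LOAD | counter=5 r=(3,5,4) succ=(0,0,2) retry=(0,0,1)
8 | T3 LOAD | counter=5 r=(3,5,5) succ=(0,0,2) retry=(0,0,1)
9 | T2 CAS | counter=6 r=(3,5,5) succ=(0,1,2) retry=(0,0,1)
10 | T3 CAS | counter=6 r=(3,5,5) succ=(0,1,2) retry=(0,0,2)
11 | T2 LOAD | counter=6 r=(3,6,5) succ=(0,1,2) retry=(0,0,2)
12 | T2 CAS | counter=7 r=(3,6,5) succ=(0,2,2) retry=(0,0,2)

counter=7 r=(3,6,5) succ=(0,2,2) retry=(0,0,2)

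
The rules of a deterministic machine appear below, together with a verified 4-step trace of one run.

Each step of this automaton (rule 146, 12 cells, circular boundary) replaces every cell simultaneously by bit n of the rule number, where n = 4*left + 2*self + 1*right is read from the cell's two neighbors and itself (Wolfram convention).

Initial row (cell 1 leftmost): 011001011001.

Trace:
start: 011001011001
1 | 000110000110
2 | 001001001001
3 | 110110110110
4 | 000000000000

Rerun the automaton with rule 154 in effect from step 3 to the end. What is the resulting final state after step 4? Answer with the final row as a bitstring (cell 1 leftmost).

100100100100

(re-executing steps 3..4 under rule 154; state before step 3: 001001001001)
3 | 110110110110
4 | 100100100100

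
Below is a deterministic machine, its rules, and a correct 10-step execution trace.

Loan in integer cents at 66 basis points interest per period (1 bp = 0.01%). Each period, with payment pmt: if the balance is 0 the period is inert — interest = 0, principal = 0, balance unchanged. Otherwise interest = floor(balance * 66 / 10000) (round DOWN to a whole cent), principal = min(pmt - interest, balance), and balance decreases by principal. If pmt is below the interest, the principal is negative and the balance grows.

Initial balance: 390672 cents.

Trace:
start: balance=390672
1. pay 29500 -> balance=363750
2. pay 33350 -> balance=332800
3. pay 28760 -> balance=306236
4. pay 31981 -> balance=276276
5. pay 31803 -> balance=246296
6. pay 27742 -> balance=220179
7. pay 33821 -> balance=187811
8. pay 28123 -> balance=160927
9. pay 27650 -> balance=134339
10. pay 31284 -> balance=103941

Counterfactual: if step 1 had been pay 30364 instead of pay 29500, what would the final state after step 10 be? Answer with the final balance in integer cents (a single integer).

(re-executing from step 1 with the substitution; state before step 1: balance=390672)
1. pay 30364 -> balance=362886
2. pay 33350 -> balance=331931
3. pay 28760 -> balance=305361
4. pay 31981 -> balance=275395
5. pay 31803 -> balance=245409
6. pay 27742 -> balance=219286
7. pay 33821 -> balance=186912
8. pay 28123 -> balance=160022
9. pay 27650 -> balance=133428
10. pay 31284 -> balance=103024

103024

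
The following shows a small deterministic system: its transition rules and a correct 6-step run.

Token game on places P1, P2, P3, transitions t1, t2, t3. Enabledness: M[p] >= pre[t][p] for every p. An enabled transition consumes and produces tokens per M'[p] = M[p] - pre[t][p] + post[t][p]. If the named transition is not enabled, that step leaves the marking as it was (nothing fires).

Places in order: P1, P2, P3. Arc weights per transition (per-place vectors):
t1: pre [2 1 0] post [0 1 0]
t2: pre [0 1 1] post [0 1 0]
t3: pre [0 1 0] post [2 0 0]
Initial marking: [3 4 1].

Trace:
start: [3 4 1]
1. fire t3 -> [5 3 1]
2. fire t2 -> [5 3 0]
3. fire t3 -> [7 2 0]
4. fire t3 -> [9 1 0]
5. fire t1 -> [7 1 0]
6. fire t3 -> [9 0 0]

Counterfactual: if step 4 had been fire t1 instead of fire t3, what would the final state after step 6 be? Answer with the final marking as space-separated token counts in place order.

5 1 0

(re-executing from step 4 with the substitution; state before step 4: [7 2 0])
4. fire t1 -> [5 2 0]
5. fire t1 -> [3 2 0]
6. fire t3 -> [5 1 0]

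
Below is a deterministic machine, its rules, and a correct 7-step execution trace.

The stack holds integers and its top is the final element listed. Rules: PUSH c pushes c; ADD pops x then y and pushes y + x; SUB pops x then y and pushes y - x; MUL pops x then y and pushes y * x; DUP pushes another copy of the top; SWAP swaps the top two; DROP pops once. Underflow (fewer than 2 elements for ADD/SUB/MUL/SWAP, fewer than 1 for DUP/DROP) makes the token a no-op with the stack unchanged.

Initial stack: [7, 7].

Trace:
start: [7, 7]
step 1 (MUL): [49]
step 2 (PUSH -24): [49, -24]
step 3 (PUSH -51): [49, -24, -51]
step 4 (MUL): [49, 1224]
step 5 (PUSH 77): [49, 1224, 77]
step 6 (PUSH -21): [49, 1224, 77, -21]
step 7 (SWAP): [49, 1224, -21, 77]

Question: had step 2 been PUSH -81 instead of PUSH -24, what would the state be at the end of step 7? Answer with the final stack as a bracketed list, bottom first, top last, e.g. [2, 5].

(re-executing from step 2 with the substitution; state before step 2: [49])
step 2 (PUSH -81): [49, -81]
step 3 (PUSH -51): [49, -81, -51]
step 4 (MUL): [49, 4131]
step 5 (PUSH 77): [49, 4131, 77]
step 6 (PUSH -21): [49, 4131, 77, -21]
step 7 (SWAP): [49, 4131, -21, 77]

[49, 4131, -21, 77]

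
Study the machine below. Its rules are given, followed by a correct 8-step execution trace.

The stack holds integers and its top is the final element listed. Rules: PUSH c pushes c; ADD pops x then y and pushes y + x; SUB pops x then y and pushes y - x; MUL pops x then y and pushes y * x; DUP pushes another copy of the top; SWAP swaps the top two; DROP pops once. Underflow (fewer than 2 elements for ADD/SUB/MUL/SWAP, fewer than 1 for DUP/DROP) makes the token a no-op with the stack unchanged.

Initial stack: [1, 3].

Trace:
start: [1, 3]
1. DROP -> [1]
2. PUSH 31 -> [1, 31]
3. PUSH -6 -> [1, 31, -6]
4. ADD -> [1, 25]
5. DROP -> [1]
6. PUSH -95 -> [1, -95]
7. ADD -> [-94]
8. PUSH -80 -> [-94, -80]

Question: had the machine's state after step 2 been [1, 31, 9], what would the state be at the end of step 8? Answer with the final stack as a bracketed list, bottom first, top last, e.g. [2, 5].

state after step 2 := [1, 31, 9]
3. PUSH -6 -> [1, 31, 9, -6]
4. ADD -> [1, 31, 3]
5. DROP -> [1, 31]
6. PUSH -95 -> [1, 31, -95]
7. ADD -> [1, -64]
8. PUSH -80 -> [1, -64, -80]

[1, -64, -80]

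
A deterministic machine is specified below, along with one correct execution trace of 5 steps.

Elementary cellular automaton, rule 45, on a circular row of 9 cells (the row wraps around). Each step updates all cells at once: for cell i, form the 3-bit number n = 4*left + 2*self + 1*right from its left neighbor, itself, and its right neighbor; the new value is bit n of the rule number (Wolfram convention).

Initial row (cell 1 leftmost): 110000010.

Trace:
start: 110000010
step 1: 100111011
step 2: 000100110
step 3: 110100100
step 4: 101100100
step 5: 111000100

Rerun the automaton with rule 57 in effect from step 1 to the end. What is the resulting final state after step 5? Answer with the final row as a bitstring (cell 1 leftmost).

011010101

(re-executing steps 1..5 under rule 57; state before step 1: 110000010)
step 1: 101111001
step 2: 011000101
step 3: 110110010
step 4: 101101001
step 5: 011010101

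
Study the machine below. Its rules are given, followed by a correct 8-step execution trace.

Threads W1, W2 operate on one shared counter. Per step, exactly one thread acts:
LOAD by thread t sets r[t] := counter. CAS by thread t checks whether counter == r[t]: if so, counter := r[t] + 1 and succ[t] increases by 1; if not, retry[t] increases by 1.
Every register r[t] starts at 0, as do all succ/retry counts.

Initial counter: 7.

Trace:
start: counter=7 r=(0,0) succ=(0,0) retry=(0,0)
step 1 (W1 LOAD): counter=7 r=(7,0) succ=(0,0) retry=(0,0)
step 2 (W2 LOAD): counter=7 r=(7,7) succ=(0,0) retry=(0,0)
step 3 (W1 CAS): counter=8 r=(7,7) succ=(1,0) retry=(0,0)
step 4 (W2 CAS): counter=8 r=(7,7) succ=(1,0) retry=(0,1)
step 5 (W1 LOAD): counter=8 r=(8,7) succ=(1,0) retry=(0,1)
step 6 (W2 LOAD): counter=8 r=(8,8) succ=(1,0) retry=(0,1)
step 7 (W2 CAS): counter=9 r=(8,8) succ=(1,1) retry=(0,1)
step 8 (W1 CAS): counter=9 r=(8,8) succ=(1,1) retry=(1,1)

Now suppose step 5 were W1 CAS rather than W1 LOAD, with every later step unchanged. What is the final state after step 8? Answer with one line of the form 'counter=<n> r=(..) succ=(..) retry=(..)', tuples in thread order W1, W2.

(re-executing from step 5 with the substitution; state before step 5: counter=8 r=(7,7) succ=(1,0) retry=(0,1))
step 5 (W1 CAS): counter=8 r=(7,7) succ=(1,0) retry=(1,1)
step 6 (W2 LOAD): counter=8 r=(7,8) succ=(1,0) retry=(1,1)
step 7 (W2 CAS): counter=9 r=(7,8) succ=(1,1) retry=(1,1)
step 8 (W1 CAS): counter=9 r=(7,8) succ=(1,1) retry=(2,1)

counter=9 r=(7,8) succ=(1,1) retry=(2,1)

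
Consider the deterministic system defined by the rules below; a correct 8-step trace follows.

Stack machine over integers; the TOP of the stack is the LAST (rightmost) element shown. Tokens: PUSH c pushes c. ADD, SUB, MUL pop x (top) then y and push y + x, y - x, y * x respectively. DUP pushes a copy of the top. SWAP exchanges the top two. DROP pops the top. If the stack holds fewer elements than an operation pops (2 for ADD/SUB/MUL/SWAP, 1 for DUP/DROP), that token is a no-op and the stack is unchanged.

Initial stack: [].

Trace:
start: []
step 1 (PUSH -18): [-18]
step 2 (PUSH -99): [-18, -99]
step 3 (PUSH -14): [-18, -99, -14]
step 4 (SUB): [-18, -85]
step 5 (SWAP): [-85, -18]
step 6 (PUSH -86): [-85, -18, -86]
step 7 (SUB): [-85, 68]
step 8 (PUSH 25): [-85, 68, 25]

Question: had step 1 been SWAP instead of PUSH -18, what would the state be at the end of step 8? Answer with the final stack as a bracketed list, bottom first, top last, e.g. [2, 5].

(re-executing from step 1 with the substitution; state before step 1: [])
step 1 (SWAP): []
step 2 (PUSH -99): [-99]
step 3 (PUSH -14): [-99, -14]
step 4 (SUB): [-85]
step 5 (SWAP): [-85]
step 6 (PUSH -86): [-85, -86]
step 7 (SUB): [1]
step 8 (PUSH 25): [1, 25]

[1, 25]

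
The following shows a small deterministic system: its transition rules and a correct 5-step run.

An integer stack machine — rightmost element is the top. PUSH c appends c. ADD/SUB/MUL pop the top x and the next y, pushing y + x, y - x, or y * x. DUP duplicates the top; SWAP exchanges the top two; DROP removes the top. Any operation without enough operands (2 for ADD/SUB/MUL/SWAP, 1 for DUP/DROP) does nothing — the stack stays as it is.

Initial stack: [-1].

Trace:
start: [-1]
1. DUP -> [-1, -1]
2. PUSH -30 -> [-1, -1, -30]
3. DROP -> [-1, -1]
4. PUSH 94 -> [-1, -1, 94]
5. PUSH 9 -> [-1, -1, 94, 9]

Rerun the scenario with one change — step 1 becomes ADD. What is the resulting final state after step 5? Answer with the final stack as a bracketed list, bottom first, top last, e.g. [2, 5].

(re-executing from step 1 with the substitution; state before step 1: [-1])
1. ADD -> [-1]
2. PUSH -30 -> [-1, -30]
3. DROP -> [-1]
4. PUSH 94 -> [-1, 94]
5. PUSH 9 -> [-1, 94, 9]

[-1, 94, 9]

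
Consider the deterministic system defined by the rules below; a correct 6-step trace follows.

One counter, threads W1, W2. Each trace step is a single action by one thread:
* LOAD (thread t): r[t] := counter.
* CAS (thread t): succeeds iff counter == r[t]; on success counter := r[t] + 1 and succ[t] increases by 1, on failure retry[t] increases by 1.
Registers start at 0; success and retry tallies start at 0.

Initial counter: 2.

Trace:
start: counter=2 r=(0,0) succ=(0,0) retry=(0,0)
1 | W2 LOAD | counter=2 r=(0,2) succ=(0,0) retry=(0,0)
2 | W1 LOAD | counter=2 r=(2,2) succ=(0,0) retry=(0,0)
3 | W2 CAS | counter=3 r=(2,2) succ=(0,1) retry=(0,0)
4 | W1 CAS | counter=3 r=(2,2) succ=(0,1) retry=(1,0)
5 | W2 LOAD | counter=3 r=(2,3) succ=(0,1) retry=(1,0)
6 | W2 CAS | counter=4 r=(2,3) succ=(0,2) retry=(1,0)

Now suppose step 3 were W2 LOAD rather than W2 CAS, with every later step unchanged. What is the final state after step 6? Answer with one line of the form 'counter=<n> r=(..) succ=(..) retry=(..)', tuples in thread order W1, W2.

(re-executing from step 3 with the substitution; state before step 3: counter=2 r=(2,2) succ=(0,0) retry=(0,0))
3 | W2 LOAD | counter=2 r=(2,2) succ=(0,0) retry=(0,0)
4 | W1 CAS | counter=3 r=(2,2) succ=(1,0) retry=(0,0)
5 | W2 LOAD | counter=3 r=(2,3) succ=(1,0) retry=(0,0)
6 | W2 CAS | counter=4 r=(2,3) succ=(1,1) retry=(0,0)

counter=4 r=(2,3) succ=(1,1) retry=(0,0)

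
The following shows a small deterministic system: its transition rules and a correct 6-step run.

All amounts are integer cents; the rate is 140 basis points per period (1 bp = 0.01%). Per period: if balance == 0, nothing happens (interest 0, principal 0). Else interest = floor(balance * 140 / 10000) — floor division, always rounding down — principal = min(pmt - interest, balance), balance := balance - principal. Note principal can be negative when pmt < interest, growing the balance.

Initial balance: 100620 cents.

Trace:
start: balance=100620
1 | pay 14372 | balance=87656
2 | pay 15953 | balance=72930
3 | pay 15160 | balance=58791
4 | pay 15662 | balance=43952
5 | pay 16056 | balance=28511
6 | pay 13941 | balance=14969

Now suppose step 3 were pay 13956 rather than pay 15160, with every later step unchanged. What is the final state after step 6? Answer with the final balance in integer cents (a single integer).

(re-executing from step 3 with the substitution; state before step 3: balance=72930)
3 | pay 13956 | balance=59995
4 | pay 15662 | balance=45172
5 | pay 16056 | balance=29748
6 | pay 13941 | balance=16223

16223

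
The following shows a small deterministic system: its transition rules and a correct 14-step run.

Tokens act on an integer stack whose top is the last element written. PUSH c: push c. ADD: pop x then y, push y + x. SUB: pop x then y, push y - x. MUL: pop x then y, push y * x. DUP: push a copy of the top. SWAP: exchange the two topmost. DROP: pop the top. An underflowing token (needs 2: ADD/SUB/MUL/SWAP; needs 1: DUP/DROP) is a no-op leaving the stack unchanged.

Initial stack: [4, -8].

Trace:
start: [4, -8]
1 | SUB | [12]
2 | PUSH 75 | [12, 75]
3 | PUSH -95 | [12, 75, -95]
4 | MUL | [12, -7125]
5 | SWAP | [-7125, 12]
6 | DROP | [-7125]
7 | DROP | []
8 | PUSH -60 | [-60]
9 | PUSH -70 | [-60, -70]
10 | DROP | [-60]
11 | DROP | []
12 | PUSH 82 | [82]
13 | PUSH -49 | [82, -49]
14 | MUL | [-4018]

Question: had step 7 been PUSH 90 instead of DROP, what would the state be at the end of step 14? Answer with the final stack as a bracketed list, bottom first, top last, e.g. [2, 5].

(re-executing from step 7 with the substitution; state before step 7: [-7125])
7 | PUSH 90 | [-7125, 90]
8 | PUSH -60 | [-7125, 90, -60]
9 | PUSH -70 | [-7125, 90, -60, -70]
10 | DROP | [-7125, 90, -60]
11 | DROP | [-7125, 90]
12 | PUSH 82 | [-7125, 90, 82]
13 | PUSH -49 | [-7125, 90, 82, -49]
14 | MUL | [-7125, 90, -4018]

[-7125, 90, -4018]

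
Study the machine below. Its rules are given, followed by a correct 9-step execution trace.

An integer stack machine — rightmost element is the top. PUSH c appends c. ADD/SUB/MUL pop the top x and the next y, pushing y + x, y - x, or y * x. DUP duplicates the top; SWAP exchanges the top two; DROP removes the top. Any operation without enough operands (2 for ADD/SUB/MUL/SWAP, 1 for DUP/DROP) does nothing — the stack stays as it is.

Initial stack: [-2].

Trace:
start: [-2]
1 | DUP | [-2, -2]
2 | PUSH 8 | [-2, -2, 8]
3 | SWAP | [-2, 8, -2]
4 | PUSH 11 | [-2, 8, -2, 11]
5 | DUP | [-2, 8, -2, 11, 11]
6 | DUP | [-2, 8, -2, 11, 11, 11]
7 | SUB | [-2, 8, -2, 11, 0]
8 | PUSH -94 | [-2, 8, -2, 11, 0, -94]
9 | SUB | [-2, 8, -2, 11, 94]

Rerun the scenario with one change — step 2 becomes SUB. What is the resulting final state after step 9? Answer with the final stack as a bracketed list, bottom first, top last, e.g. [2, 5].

(re-executing from step 2 with the substitution; state before step 2: [-2, -2])
2 | SUB | [0]
3 | SWAP | [0]
4 | PUSH 11 | [0, 11]
5 | DUP | [0, 11, 11]
6 | DUP | [0, 11, 11, 11]
7 | SUB | [0, 11, 0]
8 | PUSH -94 | [0, 11, 0, -94]
9 | SUB | [0, 11, 94]

[0, 11, 94]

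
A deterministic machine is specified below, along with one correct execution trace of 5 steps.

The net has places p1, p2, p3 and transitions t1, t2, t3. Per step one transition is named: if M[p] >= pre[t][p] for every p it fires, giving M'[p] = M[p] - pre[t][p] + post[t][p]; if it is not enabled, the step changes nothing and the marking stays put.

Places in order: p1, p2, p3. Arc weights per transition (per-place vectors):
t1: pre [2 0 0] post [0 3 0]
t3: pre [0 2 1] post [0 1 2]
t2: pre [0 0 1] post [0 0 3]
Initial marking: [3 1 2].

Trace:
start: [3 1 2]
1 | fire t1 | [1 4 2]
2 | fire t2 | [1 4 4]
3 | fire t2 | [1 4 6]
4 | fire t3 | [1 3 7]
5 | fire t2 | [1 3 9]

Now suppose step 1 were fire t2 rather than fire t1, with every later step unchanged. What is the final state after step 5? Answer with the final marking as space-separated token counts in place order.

3 1 10

(re-executing from step 1 with the substitution; state before step 1: [3 1 2])
1 | fire t2 | [3 1 4]
2 | fire t2 | [3 1 6]
3 | fire t2 | [3 1 8]
4 | fire t3 | [3 1 8]
5 | fire t2 | [3 1 10]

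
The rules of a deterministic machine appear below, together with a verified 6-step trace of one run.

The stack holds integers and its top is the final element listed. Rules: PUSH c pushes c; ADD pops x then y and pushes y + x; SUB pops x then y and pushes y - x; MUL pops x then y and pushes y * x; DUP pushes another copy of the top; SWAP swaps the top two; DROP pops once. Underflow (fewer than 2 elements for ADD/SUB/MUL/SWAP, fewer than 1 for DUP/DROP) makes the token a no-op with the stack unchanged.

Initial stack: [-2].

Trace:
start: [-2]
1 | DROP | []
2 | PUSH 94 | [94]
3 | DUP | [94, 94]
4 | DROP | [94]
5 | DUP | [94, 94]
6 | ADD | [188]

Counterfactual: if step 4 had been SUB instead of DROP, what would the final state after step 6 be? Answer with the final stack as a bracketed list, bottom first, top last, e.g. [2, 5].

[0]

(re-executing from step 4 with the substitution; state before step 4: [94, 94])
4 | SUB | [0]
5 | DUP | [0, 0]
6 | ADD | [0]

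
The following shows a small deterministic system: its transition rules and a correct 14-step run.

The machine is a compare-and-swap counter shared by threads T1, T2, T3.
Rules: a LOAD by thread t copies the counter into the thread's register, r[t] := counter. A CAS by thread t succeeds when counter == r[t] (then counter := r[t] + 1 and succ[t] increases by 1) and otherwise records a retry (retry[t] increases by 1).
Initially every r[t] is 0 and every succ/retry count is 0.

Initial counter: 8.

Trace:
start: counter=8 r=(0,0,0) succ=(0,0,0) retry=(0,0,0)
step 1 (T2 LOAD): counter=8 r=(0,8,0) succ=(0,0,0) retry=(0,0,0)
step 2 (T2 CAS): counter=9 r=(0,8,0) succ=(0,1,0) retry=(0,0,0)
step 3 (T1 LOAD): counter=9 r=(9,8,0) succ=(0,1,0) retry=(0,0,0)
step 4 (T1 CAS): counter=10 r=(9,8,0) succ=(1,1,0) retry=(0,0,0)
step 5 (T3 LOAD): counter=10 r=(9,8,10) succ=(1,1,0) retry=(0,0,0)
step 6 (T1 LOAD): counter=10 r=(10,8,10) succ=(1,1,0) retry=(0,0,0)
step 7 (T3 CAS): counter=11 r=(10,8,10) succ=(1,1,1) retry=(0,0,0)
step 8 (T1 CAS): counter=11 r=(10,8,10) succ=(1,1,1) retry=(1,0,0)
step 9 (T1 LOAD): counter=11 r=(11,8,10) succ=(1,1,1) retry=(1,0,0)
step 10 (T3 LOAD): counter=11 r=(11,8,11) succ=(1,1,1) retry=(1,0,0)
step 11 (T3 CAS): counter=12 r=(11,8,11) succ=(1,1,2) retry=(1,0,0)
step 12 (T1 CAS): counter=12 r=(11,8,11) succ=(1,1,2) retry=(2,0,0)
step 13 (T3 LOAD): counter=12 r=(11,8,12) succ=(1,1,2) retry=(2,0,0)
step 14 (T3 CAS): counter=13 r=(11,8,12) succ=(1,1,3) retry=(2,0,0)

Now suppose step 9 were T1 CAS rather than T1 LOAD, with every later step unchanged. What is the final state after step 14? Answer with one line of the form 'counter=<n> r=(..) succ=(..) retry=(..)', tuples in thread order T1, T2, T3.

(re-executing from step 9 with the substitution; state before step 9: counter=11 r=(10,8,10) succ=(1,1,1) retry=(1,0,0))
step 9 (T1 CAS): counter=11 r=(10,8,10) succ=(1,1,1) retry=(2,0,0)
step 10 (T3 LOAD): counter=11 r=(10,8,11) succ=(1,1,1) retry=(2,0,0)
step 11 (T3 CAS): counter=12 r=(10,8,11) succ=(1,1,2) retry=(2,0,0)
step 12 (T1 CAS): counter=12 r=(10,8,11) succ=(1,1,2) retry=(3,0,0)
step 13 (T3 LOAD): counter=12 r=(10,8,12) succ=(1,1,2) retry=(3,0,0)
step 14 (T3 CAS): counter=13 r=(10,8,12) succ=(1,1,3) retry=(3,0,0)

counter=13 r=(10,8,12) succ=(1,1,3) retry=(3,0,0)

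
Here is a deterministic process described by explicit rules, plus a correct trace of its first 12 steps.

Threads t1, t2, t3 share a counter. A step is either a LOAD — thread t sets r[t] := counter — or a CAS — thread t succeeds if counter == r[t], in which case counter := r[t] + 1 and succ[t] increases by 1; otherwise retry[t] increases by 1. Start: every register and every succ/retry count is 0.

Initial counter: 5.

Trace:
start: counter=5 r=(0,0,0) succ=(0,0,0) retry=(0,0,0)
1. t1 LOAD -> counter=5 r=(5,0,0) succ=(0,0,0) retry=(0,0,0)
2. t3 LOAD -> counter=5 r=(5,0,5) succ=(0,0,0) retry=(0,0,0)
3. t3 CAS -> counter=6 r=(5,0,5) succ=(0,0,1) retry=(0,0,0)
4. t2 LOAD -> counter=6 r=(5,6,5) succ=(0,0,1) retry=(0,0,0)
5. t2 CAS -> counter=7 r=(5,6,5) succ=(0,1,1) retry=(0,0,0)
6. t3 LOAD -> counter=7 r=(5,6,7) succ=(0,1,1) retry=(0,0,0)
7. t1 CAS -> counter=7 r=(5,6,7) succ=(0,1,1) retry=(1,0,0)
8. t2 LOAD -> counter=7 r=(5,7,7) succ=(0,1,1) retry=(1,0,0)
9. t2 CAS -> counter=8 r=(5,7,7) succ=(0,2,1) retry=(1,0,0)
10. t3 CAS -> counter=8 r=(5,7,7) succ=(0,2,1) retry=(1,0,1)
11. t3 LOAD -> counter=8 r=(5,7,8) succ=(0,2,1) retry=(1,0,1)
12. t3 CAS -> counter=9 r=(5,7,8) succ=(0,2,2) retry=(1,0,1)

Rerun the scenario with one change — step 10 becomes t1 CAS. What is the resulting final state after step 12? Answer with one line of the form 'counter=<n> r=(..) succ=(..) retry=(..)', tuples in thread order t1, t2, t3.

(re-executing from step 10 with the substitution; state before step 10: counter=8 r=(5,7,7) succ=(0,2,1) retry=(1,0,0))
10. t1 CAS -> counter=8 r=(5,7,7) succ=(0,2,1) retry=(2,0,0)
11. t3 LOAD -> counter=8 r=(5,7,8) succ=(0,2,1) retry=(2,0,0)
12. t3 CAS -> counter=9 r=(5,7,8) succ=(0,2,2) retry=(2,0,0)

counter=9 r=(5,7,8) succ=(0,2,2) retry=(2,0,0)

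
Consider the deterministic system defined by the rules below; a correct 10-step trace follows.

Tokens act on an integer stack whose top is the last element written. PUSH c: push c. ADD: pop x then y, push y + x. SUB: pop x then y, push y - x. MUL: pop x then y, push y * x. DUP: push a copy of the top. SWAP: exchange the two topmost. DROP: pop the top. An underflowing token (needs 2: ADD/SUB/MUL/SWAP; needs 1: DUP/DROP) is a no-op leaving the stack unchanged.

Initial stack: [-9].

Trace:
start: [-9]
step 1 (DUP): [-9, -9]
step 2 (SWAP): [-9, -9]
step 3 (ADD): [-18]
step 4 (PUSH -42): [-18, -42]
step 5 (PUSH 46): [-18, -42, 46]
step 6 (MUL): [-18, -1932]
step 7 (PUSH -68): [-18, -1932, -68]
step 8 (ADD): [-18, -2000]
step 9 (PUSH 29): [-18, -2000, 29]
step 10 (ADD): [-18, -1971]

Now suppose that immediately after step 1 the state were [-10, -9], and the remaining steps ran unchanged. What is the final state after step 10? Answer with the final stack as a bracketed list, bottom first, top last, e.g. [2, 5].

state after step 1 := [-10, -9]
step 2 (SWAP): [-9, -10]
step 3 (ADD): [-19]
step 4 (PUSH -42): [-19, -42]
step 5 (PUSH 46): [-19, -42, 46]
step 6 (MUL): [-19, -1932]
step 7 (PUSH -68): [-19, -1932, -68]
step 8 (ADD): [-19, -2000]
step 9 (PUSH 29): [-19, -2000, 29]
step 10 (ADD): [-19, -1971]

[-19, -1971]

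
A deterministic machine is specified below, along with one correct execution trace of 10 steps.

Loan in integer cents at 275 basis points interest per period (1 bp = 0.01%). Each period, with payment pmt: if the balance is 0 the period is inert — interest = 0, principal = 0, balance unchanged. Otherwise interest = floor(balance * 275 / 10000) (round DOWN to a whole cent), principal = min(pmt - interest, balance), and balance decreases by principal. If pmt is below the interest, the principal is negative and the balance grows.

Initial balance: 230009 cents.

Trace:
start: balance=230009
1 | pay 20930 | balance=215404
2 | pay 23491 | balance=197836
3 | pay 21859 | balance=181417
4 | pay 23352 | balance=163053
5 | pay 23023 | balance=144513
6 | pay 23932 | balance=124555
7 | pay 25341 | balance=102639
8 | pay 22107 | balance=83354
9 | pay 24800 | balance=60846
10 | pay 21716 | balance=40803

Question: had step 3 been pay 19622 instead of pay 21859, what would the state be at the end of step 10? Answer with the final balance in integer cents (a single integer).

(re-executing from step 3 with the substitution; state before step 3: balance=197836)
3 | pay 19622 | balance=183654
4 | pay 23352 | balance=165352
5 | pay 23023 | balance=146876
6 | pay 23932 | balance=126983
7 | pay 25341 | balance=105134
8 | pay 22107 | balance=85918
9 | pay 24800 | balance=63480
10 | pay 21716 | balance=43509

43509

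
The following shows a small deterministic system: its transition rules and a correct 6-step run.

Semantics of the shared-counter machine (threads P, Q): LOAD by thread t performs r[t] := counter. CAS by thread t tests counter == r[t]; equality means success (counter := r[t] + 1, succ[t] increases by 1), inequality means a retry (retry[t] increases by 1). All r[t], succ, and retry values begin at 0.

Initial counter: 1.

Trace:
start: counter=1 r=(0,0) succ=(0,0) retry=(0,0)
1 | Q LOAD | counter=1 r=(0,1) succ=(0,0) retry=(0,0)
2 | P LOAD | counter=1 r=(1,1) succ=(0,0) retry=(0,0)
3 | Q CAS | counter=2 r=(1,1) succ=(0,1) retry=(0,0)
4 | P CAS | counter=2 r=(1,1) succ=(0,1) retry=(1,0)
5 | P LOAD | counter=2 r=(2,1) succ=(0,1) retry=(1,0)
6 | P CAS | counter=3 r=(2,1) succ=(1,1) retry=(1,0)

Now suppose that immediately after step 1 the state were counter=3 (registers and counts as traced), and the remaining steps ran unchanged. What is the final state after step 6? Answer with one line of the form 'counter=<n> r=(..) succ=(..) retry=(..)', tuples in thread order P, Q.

counter=5 r=(4,1) succ=(2,0) retry=(0,1)

state after step 1 := counter=3 r=(0,1) succ=(0,0) retry=(0,0)
2 | P LOAD | counter=3 r=(3,1) succ=(0,0) retry=(0,0)
3 | Q CAS | counter=3 r=(3,1) succ=(0,0) retry=(0,1)
4 | P CAS | counter=4 r=(3,1) succ=(1,0) retry=(0,1)
5 | P LOAD | counter=4 r=(4,1) succ=(1,0) retry=(0,1)
6 | P CAS | counter=5 r=(4,1) succ=(2,0) retry=(0,1)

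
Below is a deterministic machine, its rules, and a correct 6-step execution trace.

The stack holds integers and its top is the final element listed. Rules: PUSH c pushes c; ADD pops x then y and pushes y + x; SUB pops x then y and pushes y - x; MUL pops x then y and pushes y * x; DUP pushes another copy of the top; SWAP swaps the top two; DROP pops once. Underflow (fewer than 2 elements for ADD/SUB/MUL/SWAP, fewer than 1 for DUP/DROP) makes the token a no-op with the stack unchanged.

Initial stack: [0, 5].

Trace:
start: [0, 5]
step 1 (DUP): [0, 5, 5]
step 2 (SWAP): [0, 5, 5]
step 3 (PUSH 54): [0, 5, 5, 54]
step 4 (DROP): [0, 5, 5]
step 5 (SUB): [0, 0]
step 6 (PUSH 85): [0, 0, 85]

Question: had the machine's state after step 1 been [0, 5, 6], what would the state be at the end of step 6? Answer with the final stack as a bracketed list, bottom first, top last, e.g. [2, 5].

[0, 1, 85]

state after step 1 := [0, 5, 6]
step 2 (SWAP): [0, 6, 5]
step 3 (PUSH 54): [0, 6, 5, 54]
step 4 (DROP): [0, 6, 5]
step 5 (SUB): [0, 1]
step 6 (PUSH 85): [0, 1, 85]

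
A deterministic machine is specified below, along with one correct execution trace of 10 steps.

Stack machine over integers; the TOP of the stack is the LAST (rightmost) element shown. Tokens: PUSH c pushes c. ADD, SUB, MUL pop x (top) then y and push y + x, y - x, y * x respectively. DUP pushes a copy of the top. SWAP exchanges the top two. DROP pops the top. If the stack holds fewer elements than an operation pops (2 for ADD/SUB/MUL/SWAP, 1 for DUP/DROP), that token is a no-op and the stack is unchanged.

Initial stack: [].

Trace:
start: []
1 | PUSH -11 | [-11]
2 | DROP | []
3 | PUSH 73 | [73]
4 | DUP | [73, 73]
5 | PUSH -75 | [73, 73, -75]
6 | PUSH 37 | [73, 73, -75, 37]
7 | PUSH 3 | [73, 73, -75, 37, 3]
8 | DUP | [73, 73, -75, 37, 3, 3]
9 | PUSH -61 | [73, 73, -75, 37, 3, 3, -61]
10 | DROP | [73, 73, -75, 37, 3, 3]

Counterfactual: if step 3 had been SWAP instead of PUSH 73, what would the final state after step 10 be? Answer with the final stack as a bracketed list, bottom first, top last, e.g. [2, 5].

[-75, 37, 3, 3]

(re-executing from step 3 with the substitution; state before step 3: [])
3 | SWAP | []
4 | DUP | []
5 | PUSH -75 | [-75]
6 | PUSH 37 | [-75, 37]
7 | PUSH 3 | [-75, 37, 3]
8 | DUP | [-75, 37, 3, 3]
9 | PUSH -61 | [-75, 37, 3, 3, -61]
10 | DROP | [-75, 37, 3, 3]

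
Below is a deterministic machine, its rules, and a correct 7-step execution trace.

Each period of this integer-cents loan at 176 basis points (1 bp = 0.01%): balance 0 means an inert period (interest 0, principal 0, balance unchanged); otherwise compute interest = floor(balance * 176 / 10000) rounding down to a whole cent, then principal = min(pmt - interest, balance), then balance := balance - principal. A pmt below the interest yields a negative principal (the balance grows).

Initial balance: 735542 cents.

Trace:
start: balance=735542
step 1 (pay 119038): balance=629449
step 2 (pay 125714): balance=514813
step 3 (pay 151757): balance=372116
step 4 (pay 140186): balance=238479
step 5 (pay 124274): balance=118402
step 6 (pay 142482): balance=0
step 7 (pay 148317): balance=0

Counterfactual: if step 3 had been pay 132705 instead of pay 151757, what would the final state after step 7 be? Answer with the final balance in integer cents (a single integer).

(re-executing from step 3 with the substitution; state before step 3: balance=514813)
step 3 (pay 132705): balance=391168
step 4 (pay 140186): balance=257866
step 5 (pay 124274): balance=138130
step 6 (pay 142482): balance=0
step 7 (pay 148317): balance=0

0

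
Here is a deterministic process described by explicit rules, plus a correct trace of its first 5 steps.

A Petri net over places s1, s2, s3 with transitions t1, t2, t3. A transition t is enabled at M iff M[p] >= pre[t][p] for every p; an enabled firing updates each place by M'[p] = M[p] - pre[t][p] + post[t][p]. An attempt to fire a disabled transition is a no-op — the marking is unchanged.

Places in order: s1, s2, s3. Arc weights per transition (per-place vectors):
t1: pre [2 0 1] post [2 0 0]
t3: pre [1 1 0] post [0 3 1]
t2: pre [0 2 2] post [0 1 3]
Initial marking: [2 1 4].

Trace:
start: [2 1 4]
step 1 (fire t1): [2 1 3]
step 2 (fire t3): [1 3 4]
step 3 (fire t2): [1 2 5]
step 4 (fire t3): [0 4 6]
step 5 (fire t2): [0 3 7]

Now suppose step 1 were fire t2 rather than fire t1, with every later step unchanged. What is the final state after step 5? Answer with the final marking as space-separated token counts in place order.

0 3 8

(re-executing from step 1 with the substitution; state before step 1: [2 1 4])
step 1 (fire t2): [2 1 4]
step 2 (fire t3): [1 3 5]
step 3 (fire t2): [1 2 6]
step 4 (fire t3): [0 4 7]
step 5 (fire t2): [0 3 8]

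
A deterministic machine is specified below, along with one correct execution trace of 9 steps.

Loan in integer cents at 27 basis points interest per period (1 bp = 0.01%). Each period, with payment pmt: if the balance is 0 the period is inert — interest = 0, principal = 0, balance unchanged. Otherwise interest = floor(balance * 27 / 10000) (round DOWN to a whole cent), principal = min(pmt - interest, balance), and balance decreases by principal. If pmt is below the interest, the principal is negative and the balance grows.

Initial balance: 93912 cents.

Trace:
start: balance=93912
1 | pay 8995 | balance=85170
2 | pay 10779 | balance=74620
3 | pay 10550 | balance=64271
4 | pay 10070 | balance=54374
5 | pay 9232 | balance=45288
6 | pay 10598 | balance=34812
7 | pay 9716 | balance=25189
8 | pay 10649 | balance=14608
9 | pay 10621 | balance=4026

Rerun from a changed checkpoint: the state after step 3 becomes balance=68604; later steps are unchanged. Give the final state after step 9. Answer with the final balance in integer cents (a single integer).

8430

state after step 3 := balance=68604
4 | pay 10070 | balance=58719
5 | pay 9232 | balance=49645
6 | pay 10598 | balance=39181
7 | pay 9716 | balance=29570
8 | pay 10649 | balance=19000
9 | pay 10621 | balance=8430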